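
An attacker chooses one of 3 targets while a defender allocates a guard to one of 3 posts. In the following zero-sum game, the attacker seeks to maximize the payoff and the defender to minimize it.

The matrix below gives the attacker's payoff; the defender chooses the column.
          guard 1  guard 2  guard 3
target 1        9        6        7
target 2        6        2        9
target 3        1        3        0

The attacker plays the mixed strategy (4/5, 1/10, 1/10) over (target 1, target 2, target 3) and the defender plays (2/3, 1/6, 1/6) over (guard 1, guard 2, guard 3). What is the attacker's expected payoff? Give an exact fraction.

Against (2/3, 1/6, 1/6), each row's expected payoff is target 1: 49/6; target 2: 35/6; target 3: 7/6.
Taking the (4/5, 1/10, 1/10)-weighted average: (4/5)·(49/6) + (1/10)·(35/6) + (1/10)·(7/6) = 217/30.

217/30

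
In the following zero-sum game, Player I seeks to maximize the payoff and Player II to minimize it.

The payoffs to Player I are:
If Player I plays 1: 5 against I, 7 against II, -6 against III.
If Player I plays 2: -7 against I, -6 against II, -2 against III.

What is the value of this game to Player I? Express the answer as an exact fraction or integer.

-13/4

Column II is strictly dominated by I for Player II (it gives Player I more in every row).
The remaining 2×2 game on (1, 2) × (I, III) has no saddle point. Let Player I play 1 with probability p; indifference gives 5p − 7(1−p) = −6p − 2(1−p), so p = 5/16.
Similarly Player II's optimal q on I is 1/4, and the value is 5·(1/4) + (-6)·(3/4) = -13/4.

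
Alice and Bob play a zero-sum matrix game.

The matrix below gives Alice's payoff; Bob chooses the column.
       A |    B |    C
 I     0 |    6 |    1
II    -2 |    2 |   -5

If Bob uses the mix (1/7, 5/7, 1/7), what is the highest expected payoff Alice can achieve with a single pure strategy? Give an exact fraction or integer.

31/7

I: (0)·(1/7) + (6)·(5/7) + (1)·(1/7) = 31/7.
II: (-2)·(1/7) + (2)·(5/7) + (-5)·(1/7) = 3/7.
The best pure response is I with expected payoff 31/7.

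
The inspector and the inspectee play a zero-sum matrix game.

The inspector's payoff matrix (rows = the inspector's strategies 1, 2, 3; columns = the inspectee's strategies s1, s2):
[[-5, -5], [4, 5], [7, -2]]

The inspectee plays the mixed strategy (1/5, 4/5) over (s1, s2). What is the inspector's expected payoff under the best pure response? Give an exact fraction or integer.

24/5

1: (-5)·(1/5) + (-5)·(4/5) = -5.
2: (4)·(1/5) + (5)·(4/5) = 24/5.
3: (7)·(1/5) + (-2)·(4/5) = -1/5.
The best pure response is 2 with expected payoff 24/5.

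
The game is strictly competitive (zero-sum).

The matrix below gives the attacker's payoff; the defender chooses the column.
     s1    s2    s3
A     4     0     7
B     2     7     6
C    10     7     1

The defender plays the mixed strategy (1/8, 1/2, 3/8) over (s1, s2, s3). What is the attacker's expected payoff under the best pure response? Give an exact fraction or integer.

A: (4)·(1/8) + (0)·(1/2) + (7)·(3/8) = 25/8.
B: (2)·(1/8) + (7)·(1/2) + (6)·(3/8) = 6.
C: (10)·(1/8) + (7)·(1/2) + (1)·(3/8) = 41/8.
The best pure response is B with expected payoff 6.

6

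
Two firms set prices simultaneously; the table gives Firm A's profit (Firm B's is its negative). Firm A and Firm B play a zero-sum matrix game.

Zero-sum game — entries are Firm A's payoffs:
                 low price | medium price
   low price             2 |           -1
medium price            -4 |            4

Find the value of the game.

4/11

Row minima are -1 and -4, so Firm A's maximin is -1; column maxima are 2 and 4, so Firm B's minimax is 2. These differ, so the equilibrium is in mixed strategies.
Let Firm A play low price with probability p. Firm B is indifferent when 2p − 4(1−p) = −p + 4(1−p), giving p = 8/11.
Let Firm B play low price with probability q. Firm A is indifferent when 2q − (1−q) = −4q + 4(1−q), giving q = 5/11.
The value is 2·(5/11) + (-1)·(6/11) = 4/11.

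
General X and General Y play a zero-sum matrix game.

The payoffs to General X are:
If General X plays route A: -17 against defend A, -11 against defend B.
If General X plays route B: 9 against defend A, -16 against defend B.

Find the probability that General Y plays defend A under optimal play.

5/31

Row minima are -17 and -16, so General X's maximin is -16; column maxima are 9 and -11, so General Y's minimax is -11. These differ, so the equilibrium is in mixed strategies.
Let General Y play defend A with probability q. General X is indifferent when −17q − 11(1−q) = 9q − 16(1−q), giving q = 5/31.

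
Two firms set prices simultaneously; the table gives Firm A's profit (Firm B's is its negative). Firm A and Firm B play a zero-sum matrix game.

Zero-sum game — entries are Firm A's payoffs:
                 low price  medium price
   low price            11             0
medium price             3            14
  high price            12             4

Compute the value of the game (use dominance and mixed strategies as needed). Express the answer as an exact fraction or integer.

Row low price is strictly dominated by row high price, so Firm A never plays it.
The remaining 2×2 game on (medium price, high price) × (low price, medium price) has no saddle point. Let Firm A play medium price with probability p; indifference gives 3p + 12(1−p) = 14p + 4(1−p), so p = 8/19.
Similarly Firm B's optimal q on low price is 10/19, and the value is 3·(10/19) + (14)·(9/19) = 156/19.

156/19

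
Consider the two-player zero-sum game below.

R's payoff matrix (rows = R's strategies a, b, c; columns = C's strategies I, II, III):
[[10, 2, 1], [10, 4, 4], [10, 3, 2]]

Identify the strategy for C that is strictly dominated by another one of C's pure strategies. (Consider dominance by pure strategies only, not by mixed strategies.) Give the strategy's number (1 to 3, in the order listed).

1

C prefers columns that give R less. Compare I with II: 2 < 10, 4 < 10, 3 < 10.
So II strictly dominates I for C; I is strictly dominated.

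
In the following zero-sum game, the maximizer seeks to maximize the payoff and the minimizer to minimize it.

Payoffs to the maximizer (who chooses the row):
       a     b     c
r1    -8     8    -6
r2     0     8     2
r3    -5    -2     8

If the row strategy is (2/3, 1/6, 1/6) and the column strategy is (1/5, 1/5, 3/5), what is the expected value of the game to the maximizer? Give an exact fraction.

Against (1/5, 1/5, 3/5), each row's expected payoff is r1: -18/5; r2: 14/5; r3: 17/5.
Taking the (2/3, 1/6, 1/6)-weighted average: (2/3)·(-18/5) + (1/6)·(14/5) + (1/6)·(17/5) = -41/30.

-41/30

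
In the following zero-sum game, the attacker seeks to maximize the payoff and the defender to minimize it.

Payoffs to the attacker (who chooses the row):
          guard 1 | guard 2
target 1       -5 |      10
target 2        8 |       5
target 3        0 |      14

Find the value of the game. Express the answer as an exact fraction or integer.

Row target 1 is strictly dominated by row target 3, so the attacker never plays it.
The remaining 2×2 game on (target 2, target 3) × (guard 1, guard 2) has no saddle point. Let the attacker play target 2 with probability p; indifference gives 8p = 5p + 14(1−p), so p = 14/17.
Similarly the defender's optimal q on guard 1 is 9/17, and the value is 8·(9/17) + (5)·(8/17) = 112/17.

112/17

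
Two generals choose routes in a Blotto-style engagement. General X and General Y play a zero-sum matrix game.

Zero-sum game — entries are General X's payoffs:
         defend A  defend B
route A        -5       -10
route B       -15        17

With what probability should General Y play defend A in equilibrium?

27/37

Row minima are -10 and -15, so General X's maximin is -10; column maxima are -5 and 17, so General Y's minimax is -5. These differ, so the equilibrium is in mixed strategies.
Let General Y play defend A with probability q. General X is indifferent when −5q − 10(1−q) = −15q + 17(1−q), giving q = 27/37.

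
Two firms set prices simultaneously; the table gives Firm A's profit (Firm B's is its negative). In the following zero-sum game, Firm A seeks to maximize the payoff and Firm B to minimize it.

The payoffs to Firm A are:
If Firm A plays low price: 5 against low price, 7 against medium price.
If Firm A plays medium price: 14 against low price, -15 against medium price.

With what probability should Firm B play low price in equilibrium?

Row minima are 5 and -15, so Firm A's maximin is 5; column maxima are 14 and 7, so Firm B's minimax is 7. These differ, so the equilibrium is in mixed strategies.
Let Firm B play low price with probability q. Firm A is indifferent when 5q + 7(1−q) = 14q − 15(1−q), giving q = 22/31.

22/31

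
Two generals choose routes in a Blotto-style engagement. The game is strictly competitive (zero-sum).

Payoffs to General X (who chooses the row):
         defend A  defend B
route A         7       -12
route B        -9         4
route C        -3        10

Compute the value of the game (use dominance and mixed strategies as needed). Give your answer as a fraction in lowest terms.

17/16

Row route B is strictly dominated by row route C, so General X never plays it.
The remaining 2×2 game on (route A, route C) × (defend A, defend B) has no saddle point. Let General X play route A with probability p; indifference gives 7p − 3(1−p) = −12p + 10(1−p), so p = 13/32.
Similarly General Y's optimal q on defend A is 11/16, and the value is 7·(11/16) + (-12)·(5/16) = 17/16.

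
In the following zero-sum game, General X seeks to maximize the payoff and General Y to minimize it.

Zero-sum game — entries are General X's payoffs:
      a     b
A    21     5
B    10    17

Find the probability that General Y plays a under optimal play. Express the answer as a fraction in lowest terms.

12/23

Row minima are 5 and 10, so General X's maximin is 10; column maxima are 21 and 17, so General Y's minimax is 17. These differ, so the equilibrium is in mixed strategies.
Let General Y play a with probability q. General X is indifferent when 21q + 5(1−q) = 10q + 17(1−q), giving q = 12/23.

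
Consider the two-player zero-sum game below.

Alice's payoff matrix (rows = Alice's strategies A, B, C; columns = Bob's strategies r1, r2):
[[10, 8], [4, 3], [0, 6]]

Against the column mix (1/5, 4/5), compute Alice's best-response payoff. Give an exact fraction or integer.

A: (10)·(1/5) + (8)·(4/5) = 42/5.
B: (4)·(1/5) + (3)·(4/5) = 16/5.
C: (0)·(1/5) + (6)·(4/5) = 24/5.
The best pure response is A with expected payoff 42/5.

42/5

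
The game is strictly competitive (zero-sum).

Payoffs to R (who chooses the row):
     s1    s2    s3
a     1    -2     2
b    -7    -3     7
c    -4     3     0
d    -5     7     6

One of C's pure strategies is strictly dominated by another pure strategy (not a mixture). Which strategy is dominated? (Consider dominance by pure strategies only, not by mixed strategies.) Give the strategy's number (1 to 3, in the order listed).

3

C prefers columns that give R less. Compare s3 with s1: 1 < 2, -7 < 7, -4 < 0, -5 < 6.
So s1 strictly dominates s3 for C; s3 is strictly dominated.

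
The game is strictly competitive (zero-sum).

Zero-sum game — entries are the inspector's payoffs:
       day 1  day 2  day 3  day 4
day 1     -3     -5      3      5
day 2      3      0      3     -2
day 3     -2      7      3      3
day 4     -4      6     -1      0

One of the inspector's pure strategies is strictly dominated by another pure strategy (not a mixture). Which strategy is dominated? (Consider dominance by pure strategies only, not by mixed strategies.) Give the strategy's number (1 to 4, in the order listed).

4

Compare day 4 with day 3: -2 > -4, 7 > 6, 3 > -1, 3 > 0.
So day 3 strictly dominates day 4 for the inspector; day 4 is strictly dominated.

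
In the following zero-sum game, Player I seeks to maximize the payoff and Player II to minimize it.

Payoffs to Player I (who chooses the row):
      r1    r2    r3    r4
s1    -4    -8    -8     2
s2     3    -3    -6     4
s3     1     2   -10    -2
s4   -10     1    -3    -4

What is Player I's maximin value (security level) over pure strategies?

-6

The worst-case payoff for each row is s1: -8, s2: -6, s3: -10, s4: -10.
The best of these is -6.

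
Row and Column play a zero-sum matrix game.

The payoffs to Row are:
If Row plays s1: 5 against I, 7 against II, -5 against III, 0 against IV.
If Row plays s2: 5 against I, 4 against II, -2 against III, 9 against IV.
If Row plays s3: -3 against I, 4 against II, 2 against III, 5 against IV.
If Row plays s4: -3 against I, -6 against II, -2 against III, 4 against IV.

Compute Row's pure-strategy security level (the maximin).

-2

The worst-case payoff for each row is s1: -5, s2: -2, s3: -3, s4: -6.
The best of these is -2.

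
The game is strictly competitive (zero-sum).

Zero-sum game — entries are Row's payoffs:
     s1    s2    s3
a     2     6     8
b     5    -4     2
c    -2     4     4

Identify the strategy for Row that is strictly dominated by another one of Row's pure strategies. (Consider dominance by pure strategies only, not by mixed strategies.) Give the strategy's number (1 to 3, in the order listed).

3

Compare c with a: 2 > -2, 6 > 4, 8 > 4.
So a strictly dominates c for Row; c is strictly dominated.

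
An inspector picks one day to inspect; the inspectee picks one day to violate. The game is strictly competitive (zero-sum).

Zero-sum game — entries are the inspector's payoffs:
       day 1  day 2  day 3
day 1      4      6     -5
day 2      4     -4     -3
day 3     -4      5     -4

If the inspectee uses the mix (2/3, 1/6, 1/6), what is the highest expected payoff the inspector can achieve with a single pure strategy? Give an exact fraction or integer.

17/6

day 1: (4)·(2/3) + (6)·(1/6) + (-5)·(1/6) = 17/6.
day 2: (4)·(2/3) + (-4)·(1/6) + (-3)·(1/6) = 3/2.
day 3: (-4)·(2/3) + (5)·(1/6) + (-4)·(1/6) = -5/2.
The best pure response is day 1 with expected payoff 17/6.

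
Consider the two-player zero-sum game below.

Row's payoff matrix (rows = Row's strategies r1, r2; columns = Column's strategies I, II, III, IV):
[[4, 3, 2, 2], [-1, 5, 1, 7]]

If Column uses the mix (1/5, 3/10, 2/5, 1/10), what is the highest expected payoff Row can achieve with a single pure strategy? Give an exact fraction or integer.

r1: (4)·(1/5) + (3)·(3/10) + (2)·(2/5) + (2)·(1/10) = 27/10.
r2: (-1)·(1/5) + (5)·(3/10) + (1)·(2/5) + (7)·(1/10) = 12/5.
The best pure response is r1 with expected payoff 27/10.

27/10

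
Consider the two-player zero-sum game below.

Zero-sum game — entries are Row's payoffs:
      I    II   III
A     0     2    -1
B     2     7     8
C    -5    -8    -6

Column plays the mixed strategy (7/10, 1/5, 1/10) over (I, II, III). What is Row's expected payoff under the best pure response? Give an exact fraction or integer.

A: (0)·(7/10) + (2)·(1/5) + (-1)·(1/10) = 3/10.
B: (2)·(7/10) + (7)·(1/5) + (8)·(1/10) = 18/5.
C: (-5)·(7/10) + (-8)·(1/5) + (-6)·(1/10) = -57/10.
The best pure response is B with expected payoff 18/5.

18/5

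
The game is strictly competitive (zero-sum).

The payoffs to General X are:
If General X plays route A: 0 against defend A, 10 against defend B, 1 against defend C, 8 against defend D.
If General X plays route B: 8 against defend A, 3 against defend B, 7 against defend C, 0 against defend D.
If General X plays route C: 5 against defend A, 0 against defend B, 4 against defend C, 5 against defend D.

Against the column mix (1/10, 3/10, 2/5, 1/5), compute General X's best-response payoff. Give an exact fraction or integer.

route A: (0)·(1/10) + (10)·(3/10) + (1)·(2/5) + (8)·(1/5) = 5.
route B: (8)·(1/10) + (3)·(3/10) + (7)·(2/5) + (0)·(1/5) = 9/2.
route C: (5)·(1/10) + (0)·(3/10) + (4)·(2/5) + (5)·(1/5) = 31/10.
The best pure response is route A with expected payoff 5.

5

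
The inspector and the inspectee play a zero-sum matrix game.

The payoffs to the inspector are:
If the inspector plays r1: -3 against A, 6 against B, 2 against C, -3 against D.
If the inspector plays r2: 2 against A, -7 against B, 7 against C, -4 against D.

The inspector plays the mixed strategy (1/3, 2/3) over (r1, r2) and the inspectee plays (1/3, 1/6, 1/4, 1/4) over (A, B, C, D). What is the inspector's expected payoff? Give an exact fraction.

Against (1/3, 1/6, 1/4, 1/4), each row's expected payoff is r1: -1/4; r2: 1/4.
Taking the (1/3, 2/3)-weighted average: (1/3)·(-1/4) + (2/3)·(1/4) = 1/12.

1/12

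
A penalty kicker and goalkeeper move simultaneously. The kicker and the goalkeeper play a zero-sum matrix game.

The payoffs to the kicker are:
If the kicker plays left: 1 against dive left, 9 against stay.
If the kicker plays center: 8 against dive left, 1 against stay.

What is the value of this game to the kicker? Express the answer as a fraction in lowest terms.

71/15

Row minima are 1 and 1, so the kicker's maximin is 1; column maxima are 8 and 9, so the goalkeeper's minimax is 8. These differ, so the equilibrium is in mixed strategies.
Let the kicker play left with probability p. The goalkeeper is indifferent when p + 8(1−p) = 9p + (1−p), giving p = 7/15.
Let the goalkeeper play dive left with probability q. The kicker is indifferent when q + 9(1−q) = 8q + (1−q), giving q = 8/15.
The value is 1·(8/15) + (9)·(7/15) = 71/15.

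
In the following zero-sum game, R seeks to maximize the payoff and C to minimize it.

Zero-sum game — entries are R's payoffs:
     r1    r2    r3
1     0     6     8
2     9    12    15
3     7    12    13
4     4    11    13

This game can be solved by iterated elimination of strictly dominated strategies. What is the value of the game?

Column r2 is strictly dominated by r1 for C (0<6, 9<12, 7<12, 4<11); eliminate r2.
Row 1 is strictly dominated by row 2 (9>0, 15>8); eliminate 1.
Column r3 is strictly dominated by r1 for C (9<15, 7<13, 4<13); eliminate r3.
Row 4 is strictly dominated by row 2 (9>4); eliminate 4.
Row 3 is strictly dominated by row 2 (9>7); eliminate 3.
Only (2, r1) remains, with payoff 9.

9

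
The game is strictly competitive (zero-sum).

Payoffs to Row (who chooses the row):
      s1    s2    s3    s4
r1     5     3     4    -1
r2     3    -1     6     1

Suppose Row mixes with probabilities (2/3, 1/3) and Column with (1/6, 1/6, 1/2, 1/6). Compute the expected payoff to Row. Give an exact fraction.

59/18

Against (1/6, 1/6, 1/2, 1/6), each row's expected payoff is r1: 19/6; r2: 7/2.
Taking the (2/3, 1/3)-weighted average: (2/3)·(19/6) + (1/3)·(7/2) = 59/18.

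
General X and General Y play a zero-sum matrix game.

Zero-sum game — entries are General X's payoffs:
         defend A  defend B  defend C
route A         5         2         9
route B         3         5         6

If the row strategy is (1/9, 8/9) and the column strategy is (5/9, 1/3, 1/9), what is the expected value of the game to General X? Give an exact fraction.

328/81

Against (5/9, 1/3, 1/9), each row's expected payoff is route A: 40/9; route B: 4.
Taking the (1/9, 8/9)-weighted average: (1/9)·(40/9) + (8/9)·(4) = 328/81.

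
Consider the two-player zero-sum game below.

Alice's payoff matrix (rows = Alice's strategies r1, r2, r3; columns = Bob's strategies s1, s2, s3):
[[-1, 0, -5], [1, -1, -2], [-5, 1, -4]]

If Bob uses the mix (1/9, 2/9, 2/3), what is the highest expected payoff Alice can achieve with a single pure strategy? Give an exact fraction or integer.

r1: (-1)·(1/9) + (0)·(2/9) + (-5)·(2/3) = -31/9.
r2: (1)·(1/9) + (-1)·(2/9) + (-2)·(2/3) = -13/9.
r3: (-5)·(1/9) + (1)·(2/9) + (-4)·(2/3) = -3.
The best pure response is r2 with expected payoff -13/9.

-13/9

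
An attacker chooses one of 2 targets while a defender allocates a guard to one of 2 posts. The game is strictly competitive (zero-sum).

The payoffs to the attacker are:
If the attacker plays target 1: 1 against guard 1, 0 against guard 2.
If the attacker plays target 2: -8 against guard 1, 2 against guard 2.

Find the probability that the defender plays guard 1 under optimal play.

2/11

Row minima are 0 and -8, so the attacker's maximin is 0; column maxima are 1 and 2, so the defender's minimax is 1. These differ, so the equilibrium is in mixed strategies.
Let the defender play guard 1 with probability q. The attacker is indifferent when q = −8q + 2(1−q), giving q = 2/11.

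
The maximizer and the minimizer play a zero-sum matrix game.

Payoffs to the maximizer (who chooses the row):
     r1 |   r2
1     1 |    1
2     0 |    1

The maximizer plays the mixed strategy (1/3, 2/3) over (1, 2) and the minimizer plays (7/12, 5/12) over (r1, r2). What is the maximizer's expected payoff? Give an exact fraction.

11/18

Against (7/12, 5/12), each row's expected payoff is 1: 1; 2: 5/12.
Taking the (1/3, 2/3)-weighted average: (1/3)·(1) + (2/3)·(5/12) = 11/18.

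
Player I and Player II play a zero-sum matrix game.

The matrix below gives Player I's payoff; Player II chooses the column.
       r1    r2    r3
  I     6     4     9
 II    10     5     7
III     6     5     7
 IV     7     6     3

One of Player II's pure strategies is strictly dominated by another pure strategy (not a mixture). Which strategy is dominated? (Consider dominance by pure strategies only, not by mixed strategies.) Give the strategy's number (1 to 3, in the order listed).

Player II prefers columns that give Player I less. Compare r1 with r2: 4 < 6, 5 < 10, 5 < 6, 6 < 7.
So r2 strictly dominates r1 for Player II; r1 is strictly dominated.

1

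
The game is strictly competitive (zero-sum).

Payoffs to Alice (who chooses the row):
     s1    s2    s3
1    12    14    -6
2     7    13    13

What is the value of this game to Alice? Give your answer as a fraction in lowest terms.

33/4

Column s2 is strictly dominated by s1 for Bob (it gives Alice more in every row).
The remaining 2×2 game on (1, 2) × (s1, s3) has no saddle point. Let Alice play 1 with probability p; indifference gives 12p + 7(1−p) = −6p + 13(1−p), so p = 1/4.
Similarly Bob's optimal q on s1 is 19/24, and the value is 12·(19/24) + (-6)·(5/24) = 33/4.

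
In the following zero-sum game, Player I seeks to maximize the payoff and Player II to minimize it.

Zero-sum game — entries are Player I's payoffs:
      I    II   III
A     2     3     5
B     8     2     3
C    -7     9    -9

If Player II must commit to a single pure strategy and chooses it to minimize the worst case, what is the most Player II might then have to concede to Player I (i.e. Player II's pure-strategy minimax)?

5

The worst case (largest entry) in each column is I: 8, II: 9, III: 5.
The best (smallest) of these is 5.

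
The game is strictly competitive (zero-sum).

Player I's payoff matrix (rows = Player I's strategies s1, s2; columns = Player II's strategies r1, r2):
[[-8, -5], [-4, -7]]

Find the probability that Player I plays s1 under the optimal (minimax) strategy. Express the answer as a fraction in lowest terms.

Row minima are -8 and -7, so Player I's maximin is -7; column maxima are -4 and -5, so Player II's minimax is -5. These differ, so the equilibrium is in mixed strategies.
Let Player I play s1 with probability p. Player II is indifferent when −8p − 4(1−p) = −5p − 7(1−p), giving p = 1/2.

1/2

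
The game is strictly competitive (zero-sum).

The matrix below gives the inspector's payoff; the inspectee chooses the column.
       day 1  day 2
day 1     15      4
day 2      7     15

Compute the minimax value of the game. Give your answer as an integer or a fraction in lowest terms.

Row minima are 4 and 7, so the inspector's maximin is 7; column maxima are 15 and 15, so the inspectee's minimax is 15. These differ, so the equilibrium is in mixed strategies.
Let the inspector play day 1 with probability p. The inspectee is indifferent when 15p + 7(1−p) = 4p + 15(1−p), giving p = 8/19.
Let the inspectee play day 1 with probability q. The inspector is indifferent when 15q + 4(1−q) = 7q + 15(1−q), giving q = 11/19.
The value is 15·(11/19) + (4)·(8/19) = 197/19.

197/19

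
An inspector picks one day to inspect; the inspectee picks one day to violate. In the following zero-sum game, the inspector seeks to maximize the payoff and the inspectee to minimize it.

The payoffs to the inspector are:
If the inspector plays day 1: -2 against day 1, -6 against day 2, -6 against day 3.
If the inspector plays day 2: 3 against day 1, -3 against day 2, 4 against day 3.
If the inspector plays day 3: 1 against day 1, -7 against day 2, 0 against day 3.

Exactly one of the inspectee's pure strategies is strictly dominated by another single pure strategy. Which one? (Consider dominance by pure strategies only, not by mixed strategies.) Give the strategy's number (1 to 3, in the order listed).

The inspectee prefers columns that give the inspector less. Compare day 1 with day 2: -6 < -2, -3 < 3, -7 < 1.
So day 2 strictly dominates day 1 for the inspectee; day 1 is strictly dominated.

1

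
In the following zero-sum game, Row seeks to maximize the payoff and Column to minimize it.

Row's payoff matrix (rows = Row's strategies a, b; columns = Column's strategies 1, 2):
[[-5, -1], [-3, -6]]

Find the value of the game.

-27/7

Row minima are -5 and -6, so Row's maximin is -5; column maxima are -3 and -1, so Column's minimax is -3. These differ, so the equilibrium is in mixed strategies.
Let Row play a with probability p. Column is indifferent when −5p − 3(1−p) = −p − 6(1−p), giving p = 3/7.
Let Column play 1 with probability q. Row is indifferent when −5q − (1−q) = −3q − 6(1−q), giving q = 5/7.
The value is -5·(5/7) + (-1)·(2/7) = -27/7.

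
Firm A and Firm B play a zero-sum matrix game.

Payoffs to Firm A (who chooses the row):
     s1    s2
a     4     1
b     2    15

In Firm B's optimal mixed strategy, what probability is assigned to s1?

Row minima are 1 and 2, so Firm A's maximin is 2; column maxima are 4 and 15, so Firm B's minimax is 4. These differ, so the equilibrium is in mixed strategies.
Let Firm B play s1 with probability q. Firm A is indifferent when 4q + (1−q) = 2q + 15(1−q), giving q = 7/8.

7/8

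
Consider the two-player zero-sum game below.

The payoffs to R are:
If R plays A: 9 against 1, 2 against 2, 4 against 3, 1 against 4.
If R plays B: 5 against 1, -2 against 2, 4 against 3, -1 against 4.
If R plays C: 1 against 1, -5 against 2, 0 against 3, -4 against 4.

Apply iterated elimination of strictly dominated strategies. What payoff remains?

Row C is strictly dominated by row A (9>1, 2>-5, 4>0, 1>-4); eliminate C.
Column 3 is strictly dominated by 2 for C (2<4, -2<4); eliminate 3.
Column 1 is strictly dominated by 2 for C (2<9, -2<5); eliminate 1.
Row B is strictly dominated by row A (2>-2, 1>-1); eliminate B.
Column 2 is strictly dominated by 4 for C (1<2); eliminate 2.
Only (A, 4) remains, with payoff 1.

1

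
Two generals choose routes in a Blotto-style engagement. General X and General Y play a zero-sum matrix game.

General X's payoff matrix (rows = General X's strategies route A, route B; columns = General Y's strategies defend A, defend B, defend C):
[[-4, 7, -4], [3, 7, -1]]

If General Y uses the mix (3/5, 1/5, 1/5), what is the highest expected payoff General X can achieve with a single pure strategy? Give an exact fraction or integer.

route A: (-4)·(3/5) + (7)·(1/5) + (-4)·(1/5) = -9/5.
route B: (3)·(3/5) + (7)·(1/5) + (-1)·(1/5) = 3.
The best pure response is route B with expected payoff 3.

3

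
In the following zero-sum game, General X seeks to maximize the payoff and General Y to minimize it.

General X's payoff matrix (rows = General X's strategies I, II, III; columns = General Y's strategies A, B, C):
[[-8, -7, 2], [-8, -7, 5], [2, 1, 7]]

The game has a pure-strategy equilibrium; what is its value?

1

Row minima: -8, -8, 1 → General X's maximin is 1.
Column maxima: 2, 1, 7 → General Y's minimax is 1.
They coincide at (III, B), so the value is 1.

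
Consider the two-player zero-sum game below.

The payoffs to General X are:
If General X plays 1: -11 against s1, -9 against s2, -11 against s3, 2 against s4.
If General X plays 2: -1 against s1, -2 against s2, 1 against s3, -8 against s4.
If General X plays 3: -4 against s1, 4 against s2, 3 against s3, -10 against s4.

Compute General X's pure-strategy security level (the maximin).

-8

The worst-case payoff for each row is 1: -11, 2: -8, 3: -10.
The best of these is -8.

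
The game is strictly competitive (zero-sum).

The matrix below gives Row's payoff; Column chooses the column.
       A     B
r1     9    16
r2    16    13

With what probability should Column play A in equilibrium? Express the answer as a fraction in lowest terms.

Row minima are 9 and 13, so Row's maximin is 13; column maxima are 16 and 16, so Column's minimax is 16. These differ, so the equilibrium is in mixed strategies.
Let Column play A with probability q. Row is indifferent when 9q + 16(1−q) = 16q + 13(1−q), giving q = 3/10.

3/10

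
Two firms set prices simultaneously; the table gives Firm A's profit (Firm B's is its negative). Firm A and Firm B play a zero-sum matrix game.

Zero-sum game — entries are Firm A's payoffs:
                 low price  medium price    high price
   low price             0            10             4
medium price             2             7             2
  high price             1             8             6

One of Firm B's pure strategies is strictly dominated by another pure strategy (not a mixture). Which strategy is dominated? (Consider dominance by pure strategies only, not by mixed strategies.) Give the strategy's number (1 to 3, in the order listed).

Firm B prefers columns that give Firm A less. Compare medium price with low price: 0 < 10, 2 < 7, 1 < 8.
So low price strictly dominates medium price for Firm B; medium price is strictly dominated.

2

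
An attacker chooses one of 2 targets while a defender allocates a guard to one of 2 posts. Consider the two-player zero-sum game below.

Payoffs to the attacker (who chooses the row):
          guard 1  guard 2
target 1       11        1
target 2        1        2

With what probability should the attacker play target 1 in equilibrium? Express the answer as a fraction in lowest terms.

Row minima are 1 and 1, so the attacker's maximin is 1; column maxima are 11 and 2, so the defender's minimax is 2. These differ, so the equilibrium is in mixed strategies.
Let the attacker play target 1 with probability p. The defender is indifferent when 11p + (1−p) = p + 2(1−p), giving p = 1/11.

1/11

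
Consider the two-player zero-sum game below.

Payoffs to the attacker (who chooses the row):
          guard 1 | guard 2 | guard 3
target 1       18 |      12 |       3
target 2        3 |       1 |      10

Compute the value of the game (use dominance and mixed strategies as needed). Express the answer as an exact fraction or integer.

Column guard 1 is strictly dominated by guard 2 for the defender (it gives the attacker more in every row).
The remaining 2×2 game on (target 1, target 2) × (guard 2, guard 3) has no saddle point. Let the attacker play target 1 with probability p; indifference gives 12p + (1−p) = 3p + 10(1−p), so p = 1/2.
Similarly the defender's optimal q on guard 2 is 7/18, and the value is 12·(7/18) + (3)·(11/18) = 13/2.

13/2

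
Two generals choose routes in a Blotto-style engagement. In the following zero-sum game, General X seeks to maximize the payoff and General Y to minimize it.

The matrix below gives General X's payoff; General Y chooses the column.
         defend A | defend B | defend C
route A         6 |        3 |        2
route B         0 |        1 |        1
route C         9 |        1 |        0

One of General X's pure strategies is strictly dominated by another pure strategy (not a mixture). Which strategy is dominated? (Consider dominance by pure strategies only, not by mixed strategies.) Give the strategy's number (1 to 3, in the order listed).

Compare route B with route A: 6 > 0, 3 > 1, 2 > 1.
So route A strictly dominates route B for General X; route B is strictly dominated.

2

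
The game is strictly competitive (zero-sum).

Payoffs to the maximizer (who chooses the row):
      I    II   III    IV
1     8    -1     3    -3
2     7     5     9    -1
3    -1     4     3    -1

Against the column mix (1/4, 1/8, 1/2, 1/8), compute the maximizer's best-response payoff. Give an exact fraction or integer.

1: (8)·(1/4) + (-1)·(1/8) + (3)·(1/2) + (-3)·(1/8) = 3.
2: (7)·(1/4) + (5)·(1/8) + (9)·(1/2) + (-1)·(1/8) = 27/4.
3: (-1)·(1/4) + (4)·(1/8) + (3)·(1/2) + (-1)·(1/8) = 13/8.
The best pure response is 2 with expected payoff 27/4.

27/4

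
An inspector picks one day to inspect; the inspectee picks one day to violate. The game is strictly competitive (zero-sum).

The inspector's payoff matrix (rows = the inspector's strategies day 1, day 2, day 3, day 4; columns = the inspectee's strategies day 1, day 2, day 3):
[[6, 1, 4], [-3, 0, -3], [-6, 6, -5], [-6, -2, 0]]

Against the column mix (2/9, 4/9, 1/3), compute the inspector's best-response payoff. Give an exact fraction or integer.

28/9

day 1: (6)·(2/9) + (1)·(4/9) + (4)·(1/3) = 28/9.
day 2: (-3)·(2/9) + (0)·(4/9) + (-3)·(1/3) = -5/3.
day 3: (-6)·(2/9) + (6)·(4/9) + (-5)·(1/3) = -1/3.
day 4: (-6)·(2/9) + (-2)·(4/9) + (0)·(1/3) = -20/9.
The best pure response is day 1 with expected payoff 28/9.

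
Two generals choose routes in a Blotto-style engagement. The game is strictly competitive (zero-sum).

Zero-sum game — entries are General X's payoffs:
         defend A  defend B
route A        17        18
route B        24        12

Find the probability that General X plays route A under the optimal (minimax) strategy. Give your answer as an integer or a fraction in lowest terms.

12/13

Row minima are 17 and 12, so General X's maximin is 17; column maxima are 24 and 18, so General Y's minimax is 18. These differ, so the equilibrium is in mixed strategies.
Let General X play route A with probability p. General Y is indifferent when 17p + 24(1−p) = 18p + 12(1−p), giving p = 12/13.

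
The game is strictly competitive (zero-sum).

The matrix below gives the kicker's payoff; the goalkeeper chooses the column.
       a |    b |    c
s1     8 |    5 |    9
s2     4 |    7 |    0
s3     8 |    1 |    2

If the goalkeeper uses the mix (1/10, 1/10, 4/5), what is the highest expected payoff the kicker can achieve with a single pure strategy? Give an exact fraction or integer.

17/2

s1: (8)·(1/10) + (5)·(1/10) + (9)·(4/5) = 17/2.
s2: (4)·(1/10) + (7)·(1/10) + (0)·(4/5) = 11/10.
s3: (8)·(1/10) + (1)·(1/10) + (2)·(4/5) = 5/2.
The best pure response is s1 with expected payoff 17/2.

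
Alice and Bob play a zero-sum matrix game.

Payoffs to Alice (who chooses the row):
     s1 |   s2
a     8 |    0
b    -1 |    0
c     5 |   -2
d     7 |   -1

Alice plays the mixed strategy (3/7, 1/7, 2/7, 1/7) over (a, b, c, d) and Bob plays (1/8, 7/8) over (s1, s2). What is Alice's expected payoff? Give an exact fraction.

5/56

Against (1/8, 7/8), each row's expected payoff is a: 1; b: -1/8; c: -9/8; d: 0.
Taking the (3/7, 1/7, 2/7, 1/7)-weighted average: (3/7)·(1) + (1/7)·(-1/8) + (2/7)·(-9/8) + (1/7)·(0) = 5/56.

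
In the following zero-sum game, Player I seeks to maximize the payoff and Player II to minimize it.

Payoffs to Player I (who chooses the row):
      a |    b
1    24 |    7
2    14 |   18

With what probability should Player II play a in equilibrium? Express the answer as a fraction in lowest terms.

Row minima are 7 and 14, so Player I's maximin is 14; column maxima are 24 and 18, so Player II's minimax is 18. These differ, so the equilibrium is in mixed strategies.
Let Player II play a with probability q. Player I is indifferent when 24q + 7(1−q) = 14q + 18(1−q), giving q = 11/21.

11/21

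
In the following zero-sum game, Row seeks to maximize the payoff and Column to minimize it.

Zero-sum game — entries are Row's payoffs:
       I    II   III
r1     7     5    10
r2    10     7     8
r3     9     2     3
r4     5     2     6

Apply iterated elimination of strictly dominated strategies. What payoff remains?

Column III is strictly dominated by II for Column (5<10, 7<8, 2<3, 2<6); eliminate III.
Row r1 is strictly dominated by row r2 (10>7, 7>5); eliminate r1.
Column I is strictly dominated by II for Column (7<10, 2<9, 2<5); eliminate I.
Row r3 is strictly dominated by row r2 (7>2); eliminate r3.
Row r4 is strictly dominated by row r2 (7>2); eliminate r4.
Only (r2, II) remains, with payoff 7.

7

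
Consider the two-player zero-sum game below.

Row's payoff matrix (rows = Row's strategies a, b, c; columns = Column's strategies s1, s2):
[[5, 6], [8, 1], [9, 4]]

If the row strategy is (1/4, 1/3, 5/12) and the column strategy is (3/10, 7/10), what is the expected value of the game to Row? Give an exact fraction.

19/4

Against (3/10, 7/10), each row's expected payoff is a: 57/10; b: 31/10; c: 11/2.
Taking the (1/4, 1/3, 5/12)-weighted average: (1/4)·(57/10) + (1/3)·(31/10) + (5/12)·(11/2) = 19/4.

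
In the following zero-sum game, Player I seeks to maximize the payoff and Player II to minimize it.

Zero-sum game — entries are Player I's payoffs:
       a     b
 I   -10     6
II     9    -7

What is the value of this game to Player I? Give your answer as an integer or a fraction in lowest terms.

-1/2

Row minima are -10 and -7, so Player I's maximin is -7; column maxima are 9 and 6, so Player II's minimax is 6. These differ, so the equilibrium is in mixed strategies.
Let Player I play I with probability p. Player II is indifferent when −10p + 9(1−p) = 6p − 7(1−p), giving p = 1/2.
Let Player II play a with probability q. Player I is indifferent when −10q + 6(1−q) = 9q − 7(1−q), giving q = 13/32.
The value is -10·(13/32) + (6)·(19/32) = -1/2.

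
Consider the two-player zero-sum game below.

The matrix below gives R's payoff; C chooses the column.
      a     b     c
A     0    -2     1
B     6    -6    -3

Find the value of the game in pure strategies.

-2

Row minima: -2, -6 → R's maximin is -2.
Column maxima: 6, -2, 1 → C's minimax is -2.
They coincide at (A, b), so the value is -2.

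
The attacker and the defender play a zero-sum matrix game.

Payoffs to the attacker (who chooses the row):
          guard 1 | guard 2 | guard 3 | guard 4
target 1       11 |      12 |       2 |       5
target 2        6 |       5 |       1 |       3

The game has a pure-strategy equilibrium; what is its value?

Row minima: 2, 1 → the attacker's maximin is 2.
Column maxima: 11, 12, 2, 5 → the defender's minimax is 2.
They coincide at (target 1, guard 3), so the value is 2.

2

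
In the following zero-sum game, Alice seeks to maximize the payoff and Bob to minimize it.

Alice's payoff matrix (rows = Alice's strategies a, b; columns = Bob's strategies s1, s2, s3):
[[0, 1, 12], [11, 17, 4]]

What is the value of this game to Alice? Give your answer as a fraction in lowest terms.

Column s2 is strictly dominated by s1 for Bob (it gives Alice more in every row).
The remaining 2×2 game on (a, b) × (s1, s3) has no saddle point. Let Alice play a with probability p; indifference gives 11(1−p) = 12p + 4(1−p), so p = 7/19.
Similarly Bob's optimal q on s1 is 8/19, and the value is 0·(8/19) + (12)·(11/19) = 132/19.

132/19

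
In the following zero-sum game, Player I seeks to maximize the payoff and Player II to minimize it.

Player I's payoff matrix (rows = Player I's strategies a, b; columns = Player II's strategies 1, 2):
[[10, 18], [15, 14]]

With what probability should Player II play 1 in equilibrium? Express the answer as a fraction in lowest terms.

Row minima are 10 and 14, so Player I's maximin is 14; column maxima are 15 and 18, so Player II's minimax is 15. These differ, so the equilibrium is in mixed strategies.
Let Player II play 1 with probability q. Player I is indifferent when 10q + 18(1−q) = 15q + 14(1−q), giving q = 4/9.

4/9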